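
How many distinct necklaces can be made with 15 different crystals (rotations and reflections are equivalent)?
(15-1)!/2 = 87178291200/2 = 43589145600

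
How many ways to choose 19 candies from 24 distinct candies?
C(24,19) = 24!/(19!×5!) = 42504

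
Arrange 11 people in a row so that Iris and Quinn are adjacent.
Treat as block: (11-1)! × 2! = 3628800 × 2 = 7257600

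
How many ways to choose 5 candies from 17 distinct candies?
C(17,5) = 17!/(5!×12!) = 6188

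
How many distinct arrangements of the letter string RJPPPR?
6! / (2! × 1! × 3!) = 60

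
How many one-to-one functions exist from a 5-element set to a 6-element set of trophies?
P(6,5) = 6!/(6-5)! = 720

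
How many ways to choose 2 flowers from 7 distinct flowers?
C(7,2) = 7!/(2!×5!) = 21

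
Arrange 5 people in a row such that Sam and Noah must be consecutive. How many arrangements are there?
Treat the 2 as one block: (5-2+1)! × 2! = 24 × 2 = 48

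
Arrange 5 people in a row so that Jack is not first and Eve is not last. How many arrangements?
By inclusion-exclusion: 5! - 2×(5-1)! + (5-2)! = 120 - 48 + 6 = 78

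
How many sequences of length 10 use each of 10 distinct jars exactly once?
10! = 3628800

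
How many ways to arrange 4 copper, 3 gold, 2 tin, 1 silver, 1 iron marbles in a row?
11! / (4! × 3! × 2! × 1! × 1!) = 138600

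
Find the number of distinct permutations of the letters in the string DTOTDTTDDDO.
11! / (2! × 4! × 5!) = 6930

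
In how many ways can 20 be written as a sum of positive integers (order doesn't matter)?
Pentagonal recurrence p(n) = p(n-1) + p(n-2) - p(n-5) - p(n-7) + p(n-12) + p(n-15) - ... gives p(0..19) = 1, 1, 2, 3, 5, 7, 11, 15, 22, 30, 42, 56, 77, 101, 135, 176, 231, 297, 385, 490. p(20) = p(19) + p(18) - p(15) - p(13) + p(8) + p(5) = 490 + 385 - 176 - 101 + 22 + 7 = 627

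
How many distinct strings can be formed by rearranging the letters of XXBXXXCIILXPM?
13! / (1! × 1! × 1! × 2! × 1! × 1! × 6!) = 4324320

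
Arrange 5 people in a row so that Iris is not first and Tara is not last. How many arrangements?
By inclusion-exclusion: 5! - 2×(5-1)! + (5-2)! = 120 - 48 + 6 = 78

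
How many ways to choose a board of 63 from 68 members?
C(68,63) = 68!/(63!×5!) = 10424128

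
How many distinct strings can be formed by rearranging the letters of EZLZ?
4! / (2! × 1! × 1!) = 12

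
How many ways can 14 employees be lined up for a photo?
14! = 87178291200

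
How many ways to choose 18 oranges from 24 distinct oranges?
C(24,18) = 24!/(18!×6!) = 134596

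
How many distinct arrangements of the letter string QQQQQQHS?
8! / (6! × 1! × 1!) = 56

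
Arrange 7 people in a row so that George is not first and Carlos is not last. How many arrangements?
By inclusion-exclusion: 7! - 2×(7-1)! + (7-2)! = 5040 - 1440 + 120 = 3720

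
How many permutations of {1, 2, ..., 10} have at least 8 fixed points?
Exactly j fixed points: C(10,j)·!(10-j); sum over j ≥ 8 (derangement numbers via !m = (m-1)·(!(m-1) + !(m-2)): !0..!2 = 1, 0, 1). Σ_{j=8}^{10} C(10,j)·!(10-j) = C(10,8)·!2 + C(10,9)·!1 + C(10,10)·!0 = 45·1 + 10·0 + 1·1 = 46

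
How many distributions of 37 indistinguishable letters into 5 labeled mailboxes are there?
C(37+5-1, 5-1) = C(41, 4) = 101270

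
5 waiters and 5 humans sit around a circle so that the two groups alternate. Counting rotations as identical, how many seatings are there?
Fix one of the waiters: (5-1)! ways for the remaining waiters, × 5! ways for the humans = 24 × 120 = 2880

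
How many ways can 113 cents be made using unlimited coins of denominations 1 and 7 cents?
Coefficient of x^113 in 1/(1-x^1) · 1/(1-x^7). Use j coins of 7 for j = 0..⌊113/7⌋ = 16, the rest in 1s: 16 + 1 = 17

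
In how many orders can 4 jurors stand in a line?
4! = 24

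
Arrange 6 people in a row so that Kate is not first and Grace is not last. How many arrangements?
By inclusion-exclusion: 6! - 2×(6-1)! + (6-2)! = 720 - 240 + 24 = 504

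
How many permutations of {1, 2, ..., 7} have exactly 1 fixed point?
Choose the 1 fixed point C(7,1) = 7, derange the rest: !6 = Σ_{j=0}^{6} (-1)^j·6!/j! = 720 - 720 + 360 - 120 + 30 - 6 + 1 = 265. Product = 7 × 265 = 1855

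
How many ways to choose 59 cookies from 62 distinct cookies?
C(62,59) = 62!/(59!×3!) = 37820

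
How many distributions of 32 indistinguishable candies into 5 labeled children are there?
C(32+5-1, 5-1) = C(36, 4) = 58905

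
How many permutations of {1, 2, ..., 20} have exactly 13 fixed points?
Choose the 13 fixed points C(20,13) = 77520, derange the rest: !7 = Σ_{j=0}^{7} (-1)^j·7!/j! = 5040 - 5040 + 2520 - 840 + 210 - 42 + 7 - 1 = 1854. Product = 77520 × 1854 = 143722080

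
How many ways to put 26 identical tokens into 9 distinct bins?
C(26+9-1, 9-1) = C(34, 8) = 18156204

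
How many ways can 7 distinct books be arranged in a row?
7! = 5040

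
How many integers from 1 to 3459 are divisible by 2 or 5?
⌊3459/2⌋ + ⌊3459/5⌋ - ⌊3459/10⌋ = 1729 + 691 - 345 = 2075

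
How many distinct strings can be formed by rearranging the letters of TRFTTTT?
7! / (1! × 1! × 5!) = 42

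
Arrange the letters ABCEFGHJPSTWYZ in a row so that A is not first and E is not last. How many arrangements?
By inclusion-exclusion: 14! - 2×(14-1)! + (14-2)! = 87178291200 - 12454041600 + 479001600 = 75203251200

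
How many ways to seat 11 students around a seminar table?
Circular: fix one position, arrange the rest. (11-1)! = 3628800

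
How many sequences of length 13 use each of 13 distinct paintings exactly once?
13! = 6227020800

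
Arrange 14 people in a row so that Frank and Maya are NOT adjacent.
Total - adjacent = 14! - (14-1)!×2 = 87178291200 - 12454041600 = 74724249600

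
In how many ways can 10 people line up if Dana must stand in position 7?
Fix one position: (10-1)! = 362880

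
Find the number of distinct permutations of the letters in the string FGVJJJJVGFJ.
11! / (2! × 2! × 5! × 2!) = 41580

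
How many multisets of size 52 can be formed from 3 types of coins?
C(52+3-1, 3-1) = C(54, 2) = 1431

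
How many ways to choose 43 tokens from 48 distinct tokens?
C(48,43) = 48!/(43!×5!) = 1712304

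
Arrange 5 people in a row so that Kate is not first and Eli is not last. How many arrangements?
By inclusion-exclusion: 5! - 2×(5-1)! + (5-2)! = 120 - 48 + 6 = 78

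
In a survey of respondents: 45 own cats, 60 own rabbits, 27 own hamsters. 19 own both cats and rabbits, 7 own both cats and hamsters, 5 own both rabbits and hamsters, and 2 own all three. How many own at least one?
|A∪B∪C| = 45+60+27-19-7-5+2 = 103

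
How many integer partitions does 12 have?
Pentagonal recurrence p(n) = p(n-1) + p(n-2) - p(n-5) - p(n-7) + p(n-12) + p(n-15) - ... gives p(0..11) = 1, 1, 2, 3, 5, 7, 11, 15, 22, 30, 42, 56. p(12) = p(11) + p(10) - p(7) - p(5) + p(0) = 56 + 42 - 15 - 7 + 1 = 77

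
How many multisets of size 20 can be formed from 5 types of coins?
C(20+5-1, 5-1) = C(24, 4) = 10626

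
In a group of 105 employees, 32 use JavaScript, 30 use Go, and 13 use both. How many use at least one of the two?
|A∪B| = |A| + |B| - |A∩B| = 32 + 30 - 13 = 49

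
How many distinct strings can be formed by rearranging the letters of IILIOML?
7! / (1! × 1! × 2! × 3!) = 420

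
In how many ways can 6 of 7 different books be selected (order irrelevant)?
C(7,6) = 7!/(6!×1!) = 7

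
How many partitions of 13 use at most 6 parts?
By conjugation, equals partitions of 13 into parts ≤ 6. Let r_j(i) = number of partitions of i into parts ≤ j, for i = 0..13. r_1(i) = 1 for all i; r_j(i) = r_{j-1}(i) + r_j(i-j). Rows j = 2..6: ≤2: 1 1 2 2 3 3 4 4 5 5 6 6 7 7; ≤3: 1 1 2 3 4 5 7 8 10 12 14 16 19 21; ≤4: 1 1 2 3 5 6 9 11 15 18 23 27 34 39; ≤5: 1 1 2 3 5 7 10 13 18 23 30 37 47 57; ≤6: 1 1 2 3 5 7 11 14 20 26 35 44 58 71. r_6(13) = 71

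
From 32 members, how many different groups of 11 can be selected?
C(32,11) = 32!/(11!×21!) = 129024480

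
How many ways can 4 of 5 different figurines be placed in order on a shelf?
P(5,4) = 5!/(5-4)! = 120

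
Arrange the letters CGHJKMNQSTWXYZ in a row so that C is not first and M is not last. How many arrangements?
By inclusion-exclusion: 14! - 2×(14-1)! + (14-2)! = 87178291200 - 12454041600 + 479001600 = 75203251200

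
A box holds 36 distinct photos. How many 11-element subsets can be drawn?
C(36,11) = 36!/(11!×25!) = 600805296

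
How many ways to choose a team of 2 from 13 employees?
C(13,2) = 13!/(2!×11!) = 78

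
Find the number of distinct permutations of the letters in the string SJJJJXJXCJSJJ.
13! / (8! × 2! × 2! × 1!) = 38610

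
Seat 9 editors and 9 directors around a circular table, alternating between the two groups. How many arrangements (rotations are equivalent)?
Fix one of the editors: (9-1)! ways for the remaining editors, × 9! ways for the directors = 40320 × 362880 = 14631321600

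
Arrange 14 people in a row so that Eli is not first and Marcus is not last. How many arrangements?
By inclusion-exclusion: 14! - 2×(14-1)! + (14-2)! = 87178291200 - 12454041600 + 479001600 = 75203251200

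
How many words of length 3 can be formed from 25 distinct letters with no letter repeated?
P(25,3) = 25!/(25-3)! = 13800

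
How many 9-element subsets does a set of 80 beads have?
C(80,9) = 80!/(9!×71!) = 231900297200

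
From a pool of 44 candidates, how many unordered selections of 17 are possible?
C(44,17) = 44!/(17!×27!) = 686353797976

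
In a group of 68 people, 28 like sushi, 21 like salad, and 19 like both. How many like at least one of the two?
|A∪B| = |A| + |B| - |A∩B| = 28 + 21 - 19 = 30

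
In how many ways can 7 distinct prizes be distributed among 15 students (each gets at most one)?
P(15,7) = 15!/(15-7)! = 32432400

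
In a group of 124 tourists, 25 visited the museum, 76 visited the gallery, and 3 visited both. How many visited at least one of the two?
|A∪B| = |A| + |B| - |A∩B| = 25 + 76 - 3 = 98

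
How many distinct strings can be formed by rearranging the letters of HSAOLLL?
7! / (1! × 1! × 1! × 1! × 3!) = 840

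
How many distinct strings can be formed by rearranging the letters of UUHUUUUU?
8! / (7! × 1!) = 8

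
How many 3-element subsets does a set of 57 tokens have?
C(57,3) = 57!/(3!×54!) = 29260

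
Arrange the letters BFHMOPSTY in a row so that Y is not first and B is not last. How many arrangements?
By inclusion-exclusion: 9! - 2×(9-1)! + (9-2)! = 362880 - 80640 + 5040 = 287280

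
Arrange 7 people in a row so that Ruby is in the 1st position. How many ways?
Fix one position: (7-1)! = 720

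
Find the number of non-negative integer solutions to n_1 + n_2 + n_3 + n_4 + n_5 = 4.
C(4+5-1, 5-1) = C(8, 4) = 70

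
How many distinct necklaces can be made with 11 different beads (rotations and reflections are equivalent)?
(11-1)!/2 = 3628800/2 = 1814400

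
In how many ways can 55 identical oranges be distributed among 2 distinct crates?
C(55+2-1, 2-1) = C(56, 1) = 56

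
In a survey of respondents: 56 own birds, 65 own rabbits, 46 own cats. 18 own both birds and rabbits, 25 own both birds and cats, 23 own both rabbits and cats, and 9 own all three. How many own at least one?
|A∪B∪C| = 56+65+46-18-25-23+9 = 110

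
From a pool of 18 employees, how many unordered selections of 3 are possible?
C(18,3) = 18!/(3!×15!) = 816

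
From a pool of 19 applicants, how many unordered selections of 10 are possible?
C(19,10) = 19!/(10!×9!) = 92378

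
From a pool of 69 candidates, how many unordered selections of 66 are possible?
C(69,66) = 69!/(66!×3!) = 52394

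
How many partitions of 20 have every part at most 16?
Let r_j(i) = number of partitions of i into parts ≤ j, for i = 0..20. r_1(i) = 1 for all i; r_j(i) = r_{j-1}(i) + r_j(i-j). Rows j = 2..16: ≤2: 1 1 2 2 3 3 4 4 5 5 6 6 7 7 8 8 9 9 10 10 11; ≤3: 1 1 2 3 4 5 7 8 10 12 14 16 19 21 24 27 30 33 37 40 44; ≤4: 1 1 2 3 5 6 9 11 15 18 23 27 34 39 47 54 64 72 84 94 108; ≤5: 1 1 2 3 5 7 10 13 18 23 30 37 47 57 70 84 101 119 141 164 192; ≤6: 1 1 2 3 5 7 11 14 20 26 35 44 58 71 90 110 136 163 199 235 282; ≤7: 1 1 2 3 5 7 11 15 21 28 38 49 65 82 105 131 164 201 248 300 364; ≤8: 1 1 2 3 5 7 11 15 22 29 40 52 70 89 116 146 186 230 288 352 434; ≤9: 1 1 2 3 5 7 11 15 22 30 41 54 73 94 123 157 201 252 318 393 488; ≤10: 1 1 2 3 5 7 11 15 22 30 42 55 75 97 128 164 212 267 340 423 530; ≤11: 1 1 2 3 5 7 11 15 22 30 42 56 76 99 131 169 219 278 355 445 560; ≤12: 1 1 2 3 5 7 11 15 22 30 42 56 77 100 133 172 224 285 366 460 582; ≤13: 1 1 2 3 5 7 11 15 22 30 42 56 77 101 134 174 227 290 373 471 597; ≤14: 1 1 2 3 5 7 11 15 22 30 42 56 77 101 135 175 229 293 378 478 608; ≤15: 1 1 2 3 5 7 11 15 22 30 42 56 77 101 135 176 230 295 381 483 615; ≤16: 1 1 2 3 5 7 11 15 22 30 42 56 77 101 135 176 231 296 383 486 620. r_16(20) = 620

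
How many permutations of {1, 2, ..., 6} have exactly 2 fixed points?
Choose the 2 fixed points C(6,2) = 15, derange the rest: !4 = Σ_{j=0}^{4} (-1)^j·4!/j! = 24 - 24 + 12 - 4 + 1 = 9. Product = 15 × 9 = 135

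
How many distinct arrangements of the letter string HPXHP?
5! / (2! × 2! × 1!) = 30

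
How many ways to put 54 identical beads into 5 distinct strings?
C(54+5-1, 5-1) = C(58, 4) = 424270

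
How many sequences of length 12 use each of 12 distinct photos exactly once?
12! = 479001600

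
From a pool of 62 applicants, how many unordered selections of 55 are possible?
C(62,55) = 62!/(55!×7!) = 491796152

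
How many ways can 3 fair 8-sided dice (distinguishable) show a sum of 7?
Coefficient of x^7 in (x + x² + ... + x^8)^3. By inclusion-exclusion on dice exceeding 8: Σ_j (-1)^j C(3,j)·C(7-1-8j, 2) = C(3,0)·C(6,2) = 1·15 = 15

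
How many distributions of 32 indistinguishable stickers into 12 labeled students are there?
C(32+12-1, 12-1) = C(43, 11) = 5752004349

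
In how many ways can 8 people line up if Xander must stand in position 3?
Fix one position: (8-1)! = 5040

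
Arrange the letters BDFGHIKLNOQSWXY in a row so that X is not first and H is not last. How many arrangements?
By inclusion-exclusion: 15! - 2×(15-1)! + (15-2)! = 1307674368000 - 174356582400 + 6227020800 = 1139544806400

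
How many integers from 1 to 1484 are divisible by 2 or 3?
⌊1484/2⌋ + ⌊1484/3⌋ - ⌊1484/6⌋ = 742 + 494 - 247 = 989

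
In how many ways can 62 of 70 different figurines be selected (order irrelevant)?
C(70,62) = 70!/(62!×8!) = 9440350920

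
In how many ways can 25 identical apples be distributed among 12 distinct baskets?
C(25+12-1, 12-1) = C(36, 11) = 600805296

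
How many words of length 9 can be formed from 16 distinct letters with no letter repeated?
P(16,9) = 16!/(16-9)! = 4151347200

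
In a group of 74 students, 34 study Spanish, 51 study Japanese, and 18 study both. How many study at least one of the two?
|A∪B| = |A| + |B| - |A∩B| = 34 + 51 - 18 = 67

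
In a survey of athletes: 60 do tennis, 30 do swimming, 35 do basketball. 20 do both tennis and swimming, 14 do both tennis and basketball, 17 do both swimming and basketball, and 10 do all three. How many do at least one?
|A∪B∪C| = 60+30+35-20-14-17+10 = 84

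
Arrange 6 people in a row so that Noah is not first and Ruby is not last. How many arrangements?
By inclusion-exclusion: 6! - 2×(6-1)! + (6-2)! = 720 - 240 + 24 = 504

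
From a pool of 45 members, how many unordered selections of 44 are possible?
C(45,44) = 45!/(44!×1!) = 45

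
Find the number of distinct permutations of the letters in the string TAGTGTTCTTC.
11! / (2! × 1! × 2! × 6!) = 13860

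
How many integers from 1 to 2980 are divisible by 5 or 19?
⌊2980/5⌋ + ⌊2980/19⌋ - ⌊2980/95⌋ = 596 + 156 - 31 = 721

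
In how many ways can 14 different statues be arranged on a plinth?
14! = 87178291200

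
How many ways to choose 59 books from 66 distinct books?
C(66,59) = 66!/(59!×7!) = 778789440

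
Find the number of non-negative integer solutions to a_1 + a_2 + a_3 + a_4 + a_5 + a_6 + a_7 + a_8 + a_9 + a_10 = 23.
C(23+10-1, 10-1) = C(32, 9) = 28048800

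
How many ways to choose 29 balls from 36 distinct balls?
C(36,29) = 36!/(29!×7!) = 8347680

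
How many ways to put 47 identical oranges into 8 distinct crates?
C(47+8-1, 8-1) = C(54, 7) = 177100560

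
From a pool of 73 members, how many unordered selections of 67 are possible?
C(73,67) = 73!/(67!×6!) = 170230452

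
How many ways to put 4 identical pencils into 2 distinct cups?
C(4+2-1, 2-1) = C(5, 1) = 5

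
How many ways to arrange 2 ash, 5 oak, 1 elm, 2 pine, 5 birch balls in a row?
15! / (2! × 5! × 1! × 2! × 5!) = 22702680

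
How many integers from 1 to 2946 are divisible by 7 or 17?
⌊2946/7⌋ + ⌊2946/17⌋ - ⌊2946/119⌋ = 420 + 173 - 24 = 569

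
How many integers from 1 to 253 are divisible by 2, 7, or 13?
⌊253/2⌋+⌊253/7⌋+⌊253/13⌋ - ⌊253/14⌋-⌊253/26⌋-⌊253/91⌋ + ⌊253/182⌋ = 126+36+19 - 18-9-2 + 1 = 153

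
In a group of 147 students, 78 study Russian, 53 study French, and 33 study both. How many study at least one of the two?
|A∪B| = |A| + |B| - |A∩B| = 78 + 53 - 33 = 98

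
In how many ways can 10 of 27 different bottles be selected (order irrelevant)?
C(27,10) = 27!/(10!×17!) = 8436285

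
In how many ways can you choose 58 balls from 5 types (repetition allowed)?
C(58+5-1, 5-1) = C(62, 4) = 557845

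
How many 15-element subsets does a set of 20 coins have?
C(20,15) = 20!/(15!×5!) = 15504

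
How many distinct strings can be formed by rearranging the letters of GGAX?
4! / (1! × 2! × 1!) = 12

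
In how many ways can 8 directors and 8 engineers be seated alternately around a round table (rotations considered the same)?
Fix one of the directors: (8-1)! ways for the remaining directors, × 8! ways for the engineers = 5040 × 40320 = 203212800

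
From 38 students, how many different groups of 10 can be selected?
C(38,10) = 38!/(10!×28!) = 472733756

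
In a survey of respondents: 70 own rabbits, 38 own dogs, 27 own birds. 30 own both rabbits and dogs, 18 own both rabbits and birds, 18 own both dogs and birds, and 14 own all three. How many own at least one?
|A∪B∪C| = 70+38+27-30-18-18+14 = 83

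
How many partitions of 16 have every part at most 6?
Let r_j(i) = number of partitions of i into parts ≤ j, for i = 0..16. r_1(i) = 1 for all i; r_j(i) = r_{j-1}(i) + r_j(i-j). Rows j = 2..6: ≤2: 1 1 2 2 3 3 4 4 5 5 6 6 7 7 8 8 9; ≤3: 1 1 2 3 4 5 7 8 10 12 14 16 19 21 24 27 30; ≤4: 1 1 2 3 5 6 9 11 15 18 23 27 34 39 47 54 64; ≤5: 1 1 2 3 5 7 10 13 18 23 30 37 47 57 70 84 101; ≤6: 1 1 2 3 5 7 11 14 20 26 35 44 58 71 90 110 136. r_6(16) = 136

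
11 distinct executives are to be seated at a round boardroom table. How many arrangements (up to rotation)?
Circular: fix one position, arrange the rest. (11-1)! = 3628800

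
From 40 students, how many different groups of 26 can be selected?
C(40,26) = 40!/(26!×14!) = 23206929840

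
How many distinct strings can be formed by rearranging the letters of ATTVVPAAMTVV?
12! / (3! × 4! × 3! × 1! × 1!) = 554400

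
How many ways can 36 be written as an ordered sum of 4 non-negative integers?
C(36+4-1, 4-1) = C(39, 3) = 9139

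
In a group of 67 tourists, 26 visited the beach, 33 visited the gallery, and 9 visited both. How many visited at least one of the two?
|A∪B| = |A| + |B| - |A∩B| = 26 + 33 - 9 = 50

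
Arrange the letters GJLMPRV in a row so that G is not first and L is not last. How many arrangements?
By inclusion-exclusion: 7! - 2×(7-1)! + (7-2)! = 5040 - 1440 + 120 = 3720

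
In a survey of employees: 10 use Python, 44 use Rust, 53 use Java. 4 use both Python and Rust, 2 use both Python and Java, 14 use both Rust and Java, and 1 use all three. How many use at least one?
|A∪B∪C| = 10+44+53-4-2-14+1 = 88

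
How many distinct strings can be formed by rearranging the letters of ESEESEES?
8! / (3! × 5!) = 56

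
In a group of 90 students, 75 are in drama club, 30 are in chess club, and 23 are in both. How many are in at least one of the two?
|A∪B| = |A| + |B| - |A∩B| = 75 + 30 - 23 = 82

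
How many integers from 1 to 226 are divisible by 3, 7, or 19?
⌊226/3⌋+⌊226/7⌋+⌊226/19⌋ - ⌊226/21⌋-⌊226/57⌋-⌊226/133⌋ + ⌊226/399⌋ = 75+32+11 - 10-3-1 + 0 = 104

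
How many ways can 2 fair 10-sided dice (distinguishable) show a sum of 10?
Coefficient of x^10 in (x + x² + ... + x^10)^2. By inclusion-exclusion on dice exceeding 10: Σ_j (-1)^j C(2,j)·C(10-1-10j, 1) = C(2,0)·C(9,1) = 1·9 = 9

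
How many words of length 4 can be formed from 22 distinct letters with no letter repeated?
P(22,4) = 22!/(22-4)! = 175560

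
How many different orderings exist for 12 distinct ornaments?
12! = 479001600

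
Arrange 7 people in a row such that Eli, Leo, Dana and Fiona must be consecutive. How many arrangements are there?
Treat the 4 as one block: (7-4+1)! × 4! = 24 × 24 = 576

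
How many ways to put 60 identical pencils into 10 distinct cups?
C(60+10-1, 10-1) = C(69, 9) = 56672074888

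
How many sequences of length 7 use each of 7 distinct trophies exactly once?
7! = 5040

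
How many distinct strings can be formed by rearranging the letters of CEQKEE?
6! / (1! × 1! × 1! × 3!) = 120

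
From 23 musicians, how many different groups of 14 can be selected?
C(23,14) = 23!/(14!×9!) = 817190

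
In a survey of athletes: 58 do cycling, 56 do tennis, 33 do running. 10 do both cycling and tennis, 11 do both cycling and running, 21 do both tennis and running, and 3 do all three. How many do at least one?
|A∪B∪C| = 58+56+33-10-11-21+3 = 108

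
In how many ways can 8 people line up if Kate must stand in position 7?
Fix one position: (8-1)! = 5040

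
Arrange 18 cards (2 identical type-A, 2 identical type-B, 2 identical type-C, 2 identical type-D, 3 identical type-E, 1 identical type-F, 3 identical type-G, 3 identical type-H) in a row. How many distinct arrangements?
18! / (2! × 2! × 2! × 2! × 3! × 1! × 3! × 3!) = 1852538688000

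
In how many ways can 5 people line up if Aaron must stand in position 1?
Fix one position: (5-1)! = 24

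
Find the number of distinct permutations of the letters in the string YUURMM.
6! / (1! × 2! × 2! × 1!) = 180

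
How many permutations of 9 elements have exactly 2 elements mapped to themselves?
Choose the 2 fixed points C(9,2) = 36, derange the rest: !7 = Σ_{j=0}^{7} (-1)^j·7!/j! = 5040 - 5040 + 2520 - 840 + 210 - 42 + 7 - 1 = 1854. Product = 36 × 1854 = 66744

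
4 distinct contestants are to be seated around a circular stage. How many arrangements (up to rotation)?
Circular: fix one position, arrange the rest. (4-1)! = 6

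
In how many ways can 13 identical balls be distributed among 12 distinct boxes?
C(13+12-1, 12-1) = C(24, 11) = 2496144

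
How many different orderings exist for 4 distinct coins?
4! = 24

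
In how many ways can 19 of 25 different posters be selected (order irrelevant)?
C(25,19) = 25!/(19!×6!) = 177100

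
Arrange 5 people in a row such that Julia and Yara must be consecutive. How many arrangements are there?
Treat the 2 as one block: (5-2+1)! × 2! = 24 × 2 = 48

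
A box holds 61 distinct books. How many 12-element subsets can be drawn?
C(61,12) = 61!/(12!×49!) = 1742058970275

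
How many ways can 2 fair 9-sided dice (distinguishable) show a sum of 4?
Coefficient of x^4 in (x + x² + ... + x^9)^2. By inclusion-exclusion on dice exceeding 9: Σ_j (-1)^j C(2,j)·C(4-1-9j, 1) = C(2,0)·C(3,1) = 1·3 = 3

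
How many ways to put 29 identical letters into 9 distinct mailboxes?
C(29+9-1, 9-1) = C(37, 8) = 38608020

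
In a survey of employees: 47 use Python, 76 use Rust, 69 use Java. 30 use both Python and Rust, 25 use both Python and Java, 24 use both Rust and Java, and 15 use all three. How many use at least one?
|A∪B∪C| = 47+76+69-30-25-24+15 = 128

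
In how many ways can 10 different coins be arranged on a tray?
10! = 3628800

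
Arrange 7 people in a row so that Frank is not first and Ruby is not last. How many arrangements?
By inclusion-exclusion: 7! - 2×(7-1)! + (7-2)! = 5040 - 1440 + 120 = 3720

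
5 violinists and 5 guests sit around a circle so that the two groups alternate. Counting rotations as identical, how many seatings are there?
Fix one of the violinists: (5-1)! ways for the remaining violinists, × 5! ways for the guests = 24 × 120 = 2880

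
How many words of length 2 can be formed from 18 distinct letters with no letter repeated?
P(18,2) = 18!/(18-2)! = 306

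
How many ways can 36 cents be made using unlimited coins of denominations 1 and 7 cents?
Coefficient of x^36 in 1/(1-x^1) · 1/(1-x^7). Use j coins of 7 for j = 0..⌊36/7⌋ = 5, the rest in 1s: 5 + 1 = 6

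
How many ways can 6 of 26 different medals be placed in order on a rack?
P(26,6) = 26!/(26-6)! = 165765600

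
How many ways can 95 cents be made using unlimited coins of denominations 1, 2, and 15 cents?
Coefficient of x^95 in 1/(1-x^1) · 1/(1-x^2) · 1/(1-x^15). Case on j = number of 15-cent coins (j = 0..6); remainder r = 95 - 15j is made from {1,2} in ⌊r/2⌋+1 ways. r = 95, 80, 65, 50, 35, 20, 5 → 48 + 41 + 33 + 26 + 18 + 11 + 3 = 180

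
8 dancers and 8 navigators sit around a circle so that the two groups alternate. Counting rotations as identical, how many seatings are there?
Fix one of the dancers: (8-1)! ways for the remaining dancers, × 8! ways for the navigators = 5040 × 40320 = 203212800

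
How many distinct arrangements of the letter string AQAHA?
5! / (1! × 3! × 1!) = 20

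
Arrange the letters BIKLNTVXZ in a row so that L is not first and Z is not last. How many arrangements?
By inclusion-exclusion: 9! - 2×(9-1)! + (9-2)! = 362880 - 80640 + 5040 = 287280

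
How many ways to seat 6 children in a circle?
Circular: fix one position, arrange the rest. (6-1)! = 120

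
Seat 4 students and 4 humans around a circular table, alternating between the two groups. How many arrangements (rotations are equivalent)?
Fix one of the students: (4-1)! ways for the remaining students, × 4! ways for the humans = 6 × 24 = 144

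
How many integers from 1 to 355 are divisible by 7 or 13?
⌊355/7⌋ + ⌊355/13⌋ - ⌊355/91⌋ = 50 + 27 - 3 = 74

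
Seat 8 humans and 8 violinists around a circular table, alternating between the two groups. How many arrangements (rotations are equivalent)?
Fix one of the humans: (8-1)! ways for the remaining humans, × 8! ways for the violinists = 5040 × 40320 = 203212800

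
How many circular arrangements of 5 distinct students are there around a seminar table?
Circular: fix one position, arrange the rest. (5-1)! = 24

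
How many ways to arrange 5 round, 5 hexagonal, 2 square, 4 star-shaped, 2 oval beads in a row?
18! / (5! × 5! × 2! × 4! × 2!) = 4631346720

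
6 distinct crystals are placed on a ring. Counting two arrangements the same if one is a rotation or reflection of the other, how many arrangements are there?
(6-1)!/2 = 120/2 = 60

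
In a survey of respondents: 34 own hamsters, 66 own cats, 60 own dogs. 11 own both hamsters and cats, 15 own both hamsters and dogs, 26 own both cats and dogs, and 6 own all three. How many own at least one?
|A∪B∪C| = 34+66+60-11-15-26+6 = 114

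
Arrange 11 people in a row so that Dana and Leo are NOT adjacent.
Total - adjacent = 11! - (11-1)!×2 = 39916800 - 7257600 = 32659200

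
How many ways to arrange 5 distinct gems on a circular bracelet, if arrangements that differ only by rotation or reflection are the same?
(5-1)!/2 = 24/2 = 12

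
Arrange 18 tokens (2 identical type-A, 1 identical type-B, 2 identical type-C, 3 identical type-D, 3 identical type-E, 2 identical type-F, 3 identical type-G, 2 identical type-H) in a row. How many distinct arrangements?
18! / (2! × 1! × 2! × 3! × 3! × 2! × 3! × 2!) = 1852538688000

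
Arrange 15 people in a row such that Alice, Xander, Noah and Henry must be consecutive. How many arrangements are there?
Treat the 4 as one block: (15-4+1)! × 4! = 479001600 × 24 = 11496038400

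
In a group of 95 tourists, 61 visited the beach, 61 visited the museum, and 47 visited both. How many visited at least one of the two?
|A∪B| = |A| + |B| - |A∩B| = 61 + 61 - 47 = 75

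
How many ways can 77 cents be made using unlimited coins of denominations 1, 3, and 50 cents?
Coefficient of x^77 in 1/(1-x^1) · 1/(1-x^3) · 1/(1-x^50). Case on j = number of 50-cent coins (j = 0..1); remainder r = 77 - 50j is made from {1,3} in ⌊r/3⌋+1 ways. r = 77, 27 → 26 + 10 = 36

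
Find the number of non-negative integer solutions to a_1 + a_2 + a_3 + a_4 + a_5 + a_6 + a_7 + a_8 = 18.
C(18+8-1, 8-1) = C(25, 7) = 480700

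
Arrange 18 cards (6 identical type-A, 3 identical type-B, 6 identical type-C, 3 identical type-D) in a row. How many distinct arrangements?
18! / (6! × 3! × 6! × 3!) = 343062720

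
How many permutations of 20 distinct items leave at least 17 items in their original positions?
Exactly j fixed points: C(20,j)·!(20-j); sum over j ≥ 17 (derangement numbers via !m = (m-1)·(!(m-1) + !(m-2)): !0..!3 = 1, 0, 1, 2). Σ_{j=17}^{20} C(20,j)·!(20-j) = C(20,17)·!3 + C(20,18)·!2 + C(20,19)·!1 + C(20,20)·!0 = 1140·2 + 190·1 + 20·0 + 1·1 = 2471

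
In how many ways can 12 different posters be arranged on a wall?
12! = 479001600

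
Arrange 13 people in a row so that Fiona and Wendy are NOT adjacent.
Total - adjacent = 13! - (13-1)!×2 = 6227020800 - 958003200 = 5269017600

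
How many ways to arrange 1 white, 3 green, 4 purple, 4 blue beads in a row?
12! / (1! × 3! × 4! × 4!) = 138600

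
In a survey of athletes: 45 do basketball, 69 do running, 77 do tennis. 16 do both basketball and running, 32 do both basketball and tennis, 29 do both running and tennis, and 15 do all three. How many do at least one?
|A∪B∪C| = 45+69+77-16-32-29+15 = 129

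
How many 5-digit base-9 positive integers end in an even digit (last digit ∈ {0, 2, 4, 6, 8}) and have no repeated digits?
Last∈{0,2,4,6,8}. Last=0: 1680. Last nonzero: 4×7×P(7,3) = 5880. Total = 7560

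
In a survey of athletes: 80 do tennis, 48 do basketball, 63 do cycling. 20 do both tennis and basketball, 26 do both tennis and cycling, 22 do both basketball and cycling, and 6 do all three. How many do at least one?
|A∪B∪C| = 80+48+63-20-26-22+6 = 129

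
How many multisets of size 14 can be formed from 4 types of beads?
C(14+4-1, 4-1) = C(17, 3) = 680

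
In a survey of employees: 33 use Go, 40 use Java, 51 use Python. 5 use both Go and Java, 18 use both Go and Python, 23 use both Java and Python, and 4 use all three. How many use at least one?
|A∪B∪C| = 33+40+51-5-18-23+4 = 82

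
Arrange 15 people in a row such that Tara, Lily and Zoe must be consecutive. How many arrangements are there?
Treat the 3 as one block: (15-3+1)! × 3! = 6227020800 × 6 = 37362124800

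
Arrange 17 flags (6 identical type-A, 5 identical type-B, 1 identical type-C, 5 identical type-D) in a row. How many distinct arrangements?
17! / (6! × 5! × 1! × 5!) = 34306272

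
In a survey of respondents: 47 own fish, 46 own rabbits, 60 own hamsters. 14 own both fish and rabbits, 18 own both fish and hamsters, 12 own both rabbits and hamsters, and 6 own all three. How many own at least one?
|A∪B∪C| = 47+46+60-14-18-12+6 = 115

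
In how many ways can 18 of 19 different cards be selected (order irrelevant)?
C(19,18) = 19!/(18!×1!) = 19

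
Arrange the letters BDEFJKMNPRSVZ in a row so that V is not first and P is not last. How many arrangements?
By inclusion-exclusion: 13! - 2×(13-1)! + (13-2)! = 6227020800 - 958003200 + 39916800 = 5308934400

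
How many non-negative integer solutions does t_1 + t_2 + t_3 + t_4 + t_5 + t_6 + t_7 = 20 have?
C(20+7-1, 7-1) = C(26, 6) = 230230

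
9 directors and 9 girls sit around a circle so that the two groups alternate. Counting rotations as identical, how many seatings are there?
Fix one of the directors: (9-1)! ways for the remaining directors, × 9! ways for the girls = 40320 × 362880 = 14631321600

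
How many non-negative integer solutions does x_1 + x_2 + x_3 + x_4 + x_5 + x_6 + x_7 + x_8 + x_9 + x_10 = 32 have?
C(32+10-1, 10-1) = C(41, 9) = 350343565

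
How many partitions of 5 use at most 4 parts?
By conjugation, equals partitions of 5 into parts ≤ 4. Let r_j(i) = number of partitions of i into parts ≤ j, for i = 0..5. r_1(i) = 1 for all i; r_j(i) = r_{j-1}(i) + r_j(i-j). Rows j = 2..4: ≤2: 1 1 2 2 3 3; ≤3: 1 1 2 3 4 5; ≤4: 1 1 2 3 5 6. r_4(5) = 6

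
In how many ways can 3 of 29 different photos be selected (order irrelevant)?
C(29,3) = 29!/(3!×26!) = 3654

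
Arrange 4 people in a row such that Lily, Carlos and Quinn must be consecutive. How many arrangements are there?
Treat the 3 as one block: (4-3+1)! × 3! = 2 × 6 = 12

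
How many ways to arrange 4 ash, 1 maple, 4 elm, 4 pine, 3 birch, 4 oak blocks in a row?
20! / (4! × 1! × 4! × 4! × 3! × 4!) = 1222160940000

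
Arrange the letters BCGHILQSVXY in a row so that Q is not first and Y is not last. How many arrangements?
By inclusion-exclusion: 11! - 2×(11-1)! + (11-2)! = 39916800 - 7257600 + 362880 = 33022080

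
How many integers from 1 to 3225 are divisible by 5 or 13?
⌊3225/5⌋ + ⌊3225/13⌋ - ⌊3225/65⌋ = 645 + 248 - 49 = 844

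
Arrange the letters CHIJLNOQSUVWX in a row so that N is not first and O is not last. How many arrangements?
By inclusion-exclusion: 13! - 2×(13-1)! + (13-2)! = 6227020800 - 958003200 + 39916800 = 5308934400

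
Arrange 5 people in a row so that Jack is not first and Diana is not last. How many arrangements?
By inclusion-exclusion: 5! - 2×(5-1)! + (5-2)! = 120 - 48 + 6 = 78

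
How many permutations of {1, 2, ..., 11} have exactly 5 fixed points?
Choose the 5 fixed points C(11,5) = 462, derange the rest: !6 = Σ_{j=0}^{6} (-1)^j·6!/j! = 720 - 720 + 360 - 120 + 30 - 6 + 1 = 265. Product = 462 × 265 = 122430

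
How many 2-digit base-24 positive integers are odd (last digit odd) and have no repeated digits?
Last∈{1,3,5,7,9,11,13,15,17,19,21,23}. Last=0: 0. Last nonzero: 12×22×P(22,0) = 264. Total = 264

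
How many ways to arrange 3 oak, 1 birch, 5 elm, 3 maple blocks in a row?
12! / (3! × 1! × 5! × 3!) = 110880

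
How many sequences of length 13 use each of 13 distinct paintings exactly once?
13! = 6227020800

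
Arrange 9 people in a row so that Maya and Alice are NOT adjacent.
Total - adjacent = 9! - (9-1)!×2 = 362880 - 80640 = 282240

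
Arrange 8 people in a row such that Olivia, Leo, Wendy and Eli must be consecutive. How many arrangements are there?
Treat the 4 as one block: (8-4+1)! × 4! = 120 × 24 = 2880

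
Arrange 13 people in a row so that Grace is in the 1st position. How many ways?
Fix one position: (13-1)! = 479001600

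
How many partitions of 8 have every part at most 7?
Let r_j(i) = number of partitions of i into parts ≤ j, for i = 0..8. r_1(i) = 1 for all i; r_j(i) = r_{j-1}(i) + r_j(i-j). Rows j = 2..7: ≤2: 1 1 2 2 3 3 4 4 5; ≤3: 1 1 2 3 4 5 7 8 10; ≤4: 1 1 2 3 5 6 9 11 15; ≤5: 1 1 2 3 5 7 10 13 18; ≤6: 1 1 2 3 5 7 11 14 20; ≤7: 1 1 2 3 5 7 11 15 21. r_7(8) = 21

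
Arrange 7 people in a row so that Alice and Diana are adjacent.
Treat as block: (7-1)! × 2! = 720 × 2 = 1440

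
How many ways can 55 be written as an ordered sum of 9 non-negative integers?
C(55+9-1, 9-1) = C(63, 8) = 3872894697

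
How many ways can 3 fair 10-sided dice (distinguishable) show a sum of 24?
Coefficient of x^24 in (x + x² + ... + x^10)^3. By inclusion-exclusion on dice exceeding 10: Σ_j (-1)^j C(3,j)·C(24-1-10j, 2) = C(3,0)·C(23,2) - C(3,1)·C(13,2) + C(3,2)·C(3,2) = 1·253 - 3·78 + 3·3 = 28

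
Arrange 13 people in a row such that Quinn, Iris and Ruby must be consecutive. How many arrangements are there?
Treat the 3 as one block: (13-3+1)! × 3! = 39916800 × 6 = 239500800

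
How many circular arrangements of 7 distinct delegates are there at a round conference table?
Circular: fix one position, arrange the rest. (7-1)! = 720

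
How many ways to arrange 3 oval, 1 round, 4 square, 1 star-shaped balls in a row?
9! / (3! × 1! × 4! × 1!) = 2520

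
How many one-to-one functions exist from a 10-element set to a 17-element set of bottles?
P(17,10) = 17!/(17-10)! = 70572902400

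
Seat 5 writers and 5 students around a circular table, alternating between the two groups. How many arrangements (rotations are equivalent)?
Fix one of the writers: (5-1)! ways for the remaining writers, × 5! ways for the students = 24 × 120 = 2880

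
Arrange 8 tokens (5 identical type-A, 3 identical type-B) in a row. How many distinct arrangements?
8! / (5! × 3!) = 56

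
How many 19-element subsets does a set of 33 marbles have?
C(33,19) = 33!/(19!×14!) = 818809200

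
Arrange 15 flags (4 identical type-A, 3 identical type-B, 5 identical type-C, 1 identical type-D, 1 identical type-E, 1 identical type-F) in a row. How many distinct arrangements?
15! / (4! × 3! × 5! × 1! × 1! × 1!) = 75675600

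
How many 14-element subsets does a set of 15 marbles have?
C(15,14) = 15!/(14!×1!) = 15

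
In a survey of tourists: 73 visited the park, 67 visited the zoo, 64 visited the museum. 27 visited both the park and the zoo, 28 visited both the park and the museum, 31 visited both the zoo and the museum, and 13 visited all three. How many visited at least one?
|A∪B∪C| = 73+67+64-27-28-31+13 = 131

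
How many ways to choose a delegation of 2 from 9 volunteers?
C(9,2) = 9!/(2!×7!) = 36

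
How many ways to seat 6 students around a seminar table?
Circular: fix one position, arrange the rest. (6-1)! = 120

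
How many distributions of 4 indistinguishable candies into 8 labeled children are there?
C(4+8-1, 8-1) = C(11, 7) = 330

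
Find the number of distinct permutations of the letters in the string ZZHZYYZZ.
8! / (5! × 2! × 1!) = 168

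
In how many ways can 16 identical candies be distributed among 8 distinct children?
C(16+8-1, 8-1) = C(23, 7) = 245157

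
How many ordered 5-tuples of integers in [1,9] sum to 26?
Coefficient of x^26 in (x + x² + ... + x^9)^5. By inclusion-exclusion on dice exceeding 9: Σ_j (-1)^j C(5,j)·C(26-1-9j, 4) = C(5,0)·C(25,4) - C(5,1)·C(16,4) + C(5,2)·C(7,4) = 1·12650 - 5·1820 + 10·35 = 3900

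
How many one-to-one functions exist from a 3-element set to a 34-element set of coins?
P(34,3) = 34!/(34-3)! = 35904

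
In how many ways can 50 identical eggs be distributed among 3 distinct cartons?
C(50+3-1, 3-1) = C(52, 2) = 1326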